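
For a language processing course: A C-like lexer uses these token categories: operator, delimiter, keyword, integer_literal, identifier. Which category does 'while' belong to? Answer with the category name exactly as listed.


Token: 'while'
Checking categories:
  identifier: no
  integer_literal: no
  operator: no
  keyword: YES
  delimiter: no
Category: keyword

keyword


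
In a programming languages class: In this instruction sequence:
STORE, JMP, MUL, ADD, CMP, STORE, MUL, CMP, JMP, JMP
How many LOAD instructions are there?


Scanning instruction sequence for LOAD:
  Position 1: STORE
  Position 2: JMP
  Position 3: MUL
  Position 4: ADD
  Position 5: CMP
  Position 6: STORE
  Position 7: MUL
  Position 8: CMP
  Position 9: JMP
  Position 10: JMP
Matches at positions: []
Total LOAD count: 0

0


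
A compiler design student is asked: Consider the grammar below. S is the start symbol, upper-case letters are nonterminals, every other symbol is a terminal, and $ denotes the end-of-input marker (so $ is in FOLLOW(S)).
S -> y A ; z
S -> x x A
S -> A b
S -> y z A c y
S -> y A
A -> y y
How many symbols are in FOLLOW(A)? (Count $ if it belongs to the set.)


S is the start symbol and does not occur in any rule body, so FOLLOW(S) = {$}.
Examining every occurrence of A in a rule body:
  S -> y A ; z : A is followed by terminal ';' -> add ';'
  S -> x x A : A is at the right end -> add FOLLOW(S) = {$}
  S -> A b : A is followed by terminal 'b' -> add 'b'
  S -> y z A c y : A is followed by terminal 'c' -> add 'c'
  S -> y A : A is at the right end -> add FOLLOW(S) = {$} (already in the set)
  A -> y y : A does not occur in the body -> contributes nothing
FOLLOW(A) = {;, b, c, $}
Count: 4

4


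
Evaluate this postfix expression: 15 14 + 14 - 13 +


Processing tokens left to right:
Push 15, Push 14
Pop 15 and 14, compute 15 + 14 = 29, push 29
Push 14
Pop 29 and 14, compute 29 - 14 = 15, push 15
Push 13
Pop 15 and 13, compute 15 + 13 = 28, push 28
Stack result: 28

28


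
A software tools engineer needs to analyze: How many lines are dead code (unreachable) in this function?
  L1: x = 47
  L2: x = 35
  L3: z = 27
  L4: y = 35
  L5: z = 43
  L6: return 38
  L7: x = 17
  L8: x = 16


Analyzing control flow:
  L1: reachable (before return)
  L2: reachable (before return)
  L3: reachable (before return)
  L4: reachable (before return)
  L5: reachable (before return)
  L6: reachable (return statement)
  L7: DEAD (after return at L6)
  L8: DEAD (after return at L6)
Return at L6, total lines = 8
Dead lines: L7 through L8
Count: 2

2


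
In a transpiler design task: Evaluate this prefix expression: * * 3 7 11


Parsing prefix expression: * * 3 7 11
Step 1: Innermost operation '* 3 7'
  3 * 7 = 21
Step 2: Outer operation '* [21] 11'
  21 * 11 = 231

231


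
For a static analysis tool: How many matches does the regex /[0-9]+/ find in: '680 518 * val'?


Pattern: /[0-9]+/ (int literals)
Input: '680 518 * val'
Scanning for matches:
  Match 1: '680'
  Match 2: '518'
Total matches: 2

2


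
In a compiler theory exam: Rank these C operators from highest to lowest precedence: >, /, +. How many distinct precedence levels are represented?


Looking up precedence for each operator:
  > -> precedence 4
  / -> precedence 6
  + -> precedence 5
Sorted highest to lowest: /, +, >
Distinct precedence values: [6, 5, 4]
Number of distinct levels: 3

3


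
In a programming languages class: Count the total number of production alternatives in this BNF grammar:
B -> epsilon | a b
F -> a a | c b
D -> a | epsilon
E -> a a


Counting alternatives per rule:
  B: 2 alternative(s)
  F: 2 alternative(s)
  D: 2 alternative(s)
  E: 1 alternative(s)
Sum: 2 + 2 + 2 + 1 = 7

7


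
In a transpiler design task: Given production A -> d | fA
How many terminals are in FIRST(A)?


Production: A -> d | fA
Examining each alternative for leading terminals:
  A -> d : first terminal = 'd'
  A -> fA : first terminal = 'f'
FIRST(A) = {d, f}
Count: 2

2


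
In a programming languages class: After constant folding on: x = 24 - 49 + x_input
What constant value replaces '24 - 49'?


Identifying constant sub-expression:
  Original: x = 24 - 49 + x_input
  24 and 49 are both compile-time constants
  Evaluating: 24 - 49 = -25
  After folding: x = -25 + x_input

-25


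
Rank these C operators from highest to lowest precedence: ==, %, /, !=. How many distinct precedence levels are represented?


Looking up precedence for each operator:
  == -> precedence 3
  % -> precedence 6
  / -> precedence 6
  != -> precedence 3
Sorted highest to lowest: %, /, ==, !=
Distinct precedence values: [6, 3]
Number of distinct levels: 2

2


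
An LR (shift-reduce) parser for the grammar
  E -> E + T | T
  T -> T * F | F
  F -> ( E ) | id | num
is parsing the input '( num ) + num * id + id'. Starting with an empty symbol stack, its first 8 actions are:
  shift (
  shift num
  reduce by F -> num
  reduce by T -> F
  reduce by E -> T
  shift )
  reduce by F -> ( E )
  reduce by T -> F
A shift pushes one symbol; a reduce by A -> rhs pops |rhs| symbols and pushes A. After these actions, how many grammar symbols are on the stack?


Tracking the symbol stack through each action:
  Action 1: shift '(' : push -> stack = [(] (size 1)
  Action 2: shift 'num' : push -> stack = [(, num] (size 2)
  Action 3: reduce by F -> num : pop 1, push F -> stack = [(, F] (size 2)
  Action 4: reduce by T -> F : pop 1, push T -> stack = [(, T] (size 2)
  Action 5: reduce by E -> T : pop 1, push E -> stack = [(, E] (size 2)
  Action 6: shift ')' : push -> stack = [(, E, )] (size 3)
  Action 7: reduce by F -> ( E ) : pop 3, push F -> stack = [F] (size 1)
  Action 8: reduce by T -> F : pop 1, push T -> stack = [T] (size 1)
Final stack size: 1

1


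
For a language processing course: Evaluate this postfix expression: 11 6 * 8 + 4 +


Processing tokens left to right:
Push 11, Push 6
Pop 11 and 6, compute 11 * 6 = 66, push 66
Push 8
Pop 66 and 8, compute 66 + 8 = 74, push 74
Push 4
Pop 74 and 4, compute 74 + 4 = 78, push 78
Stack result: 78

78


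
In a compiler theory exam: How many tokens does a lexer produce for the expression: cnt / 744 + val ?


Scanning 'cnt / 744 + val'
Token 1: 'cnt' -> identifier
Token 2: '/' -> operator
Token 3: '744' -> integer_literal
Token 4: '+' -> operator
Token 5: 'val' -> identifier
Total tokens: 5

5


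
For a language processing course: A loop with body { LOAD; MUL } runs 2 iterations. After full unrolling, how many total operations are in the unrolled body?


Loop body operations: LOAD, MUL (2 ops per iteration)
Unrolling 2 iterations:
  Iteration 1: LOAD, MUL (2 ops)
  Iteration 2: LOAD, MUL (2 ops)
Total: 2 iterations * 2 ops/iter = 4 operations

4


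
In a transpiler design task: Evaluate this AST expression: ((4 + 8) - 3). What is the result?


Expression: ((4 + 8) - 3)
Evaluating step by step:
  4 + 8 = 12
  12 - 3 = 9
Result: 9

9


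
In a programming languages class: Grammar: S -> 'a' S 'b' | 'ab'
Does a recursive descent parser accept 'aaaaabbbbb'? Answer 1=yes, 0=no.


Grammar accepts strings of the form a^n b^n (n >= 1)
Word: 'aaaaabbbbb'
Counting: 5 a's and 5 b's
Check: 5 == 5? Yes
Derivation (S -> aSb applied 4 time(s), then S -> ab): S => aSb => aaSbb => aaaSbbb => aaaaSbbbb => aaaaabbbbb
Accepted

1


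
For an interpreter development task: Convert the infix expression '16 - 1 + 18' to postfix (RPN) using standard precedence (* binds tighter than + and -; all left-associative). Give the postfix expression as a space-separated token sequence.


Applying the shunting-yard algorithm:
  Operand 16 -> output
  Push '-' onto operator stack -> op-stack: [-]
  Operand 1 -> output
  See '+' (prec 1); top '-' (prec 1) >= it -> pop '-' to output
  Push '+' onto operator stack -> op-stack: [+]
  Operand 18 -> output
  End of input: pop '+' to output
Postfix result: 16 1 - 18 +

16 1 - 18 +


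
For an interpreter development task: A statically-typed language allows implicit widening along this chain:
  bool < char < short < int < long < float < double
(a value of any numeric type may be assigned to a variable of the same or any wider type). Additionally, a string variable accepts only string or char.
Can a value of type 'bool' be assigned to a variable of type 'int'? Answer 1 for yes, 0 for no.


Target variable type: int
Source value type: bool
Numeric ranks: bool=0, int=3
Widening allowed iff rank(source) <= rank(target): 0 <= 3? Yes
Result: 1

1


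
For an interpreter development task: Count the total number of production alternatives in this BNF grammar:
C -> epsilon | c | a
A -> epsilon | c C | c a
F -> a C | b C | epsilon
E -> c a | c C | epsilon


Counting alternatives per rule:
  C: 3 alternative(s)
  A: 3 alternative(s)
  F: 3 alternative(s)
  E: 3 alternative(s)
Sum: 3 + 3 + 3 + 3 = 12

12


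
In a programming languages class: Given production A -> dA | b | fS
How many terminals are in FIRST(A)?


Production: A -> dA | b | fS
Examining each alternative for leading terminals:
  A -> dA : first terminal = 'd'
  A -> b : first terminal = 'b'
  A -> fS : first terminal = 'f'
FIRST(A) = {b, d, f}
Count: 3

3


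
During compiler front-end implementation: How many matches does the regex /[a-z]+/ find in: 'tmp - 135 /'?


Pattern: /[a-z]+/ (identifiers)
Input: 'tmp - 135 /'
Scanning for matches:
  Match 1: 'tmp'
Total matches: 1

1


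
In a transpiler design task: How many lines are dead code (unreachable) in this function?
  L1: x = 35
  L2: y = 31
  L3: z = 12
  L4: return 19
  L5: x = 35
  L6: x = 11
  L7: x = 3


Analyzing control flow:
  L1: reachable (before return)
  L2: reachable (before return)
  L3: reachable (before return)
  L4: reachable (return statement)
  L5: DEAD (after return at L4)
  L6: DEAD (after return at L4)
  L7: DEAD (after return at L4)
Return at L4, total lines = 7
Dead lines: L5 through L7
Count: 3

3


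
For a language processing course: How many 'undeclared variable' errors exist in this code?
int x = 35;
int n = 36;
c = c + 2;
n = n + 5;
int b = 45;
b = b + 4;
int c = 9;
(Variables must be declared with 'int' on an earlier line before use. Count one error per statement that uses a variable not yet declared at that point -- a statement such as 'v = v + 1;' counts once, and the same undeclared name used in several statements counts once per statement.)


Scanning code line by line:
  Line 1: declare 'x' -> declared = ['x']
  Line 2: declare 'n' -> declared = ['n', 'x']
  Line 3: use 'c' -> ERROR (undeclared)
  Line 4: use 'n' -> OK (declared)
  Line 5: declare 'b' -> declared = ['b', 'n', 'x']
  Line 6: use 'b' -> OK (declared)
  Line 7: declare 'c' -> declared = ['b', 'c', 'n', 'x']
Total undeclared variable errors: 1

1


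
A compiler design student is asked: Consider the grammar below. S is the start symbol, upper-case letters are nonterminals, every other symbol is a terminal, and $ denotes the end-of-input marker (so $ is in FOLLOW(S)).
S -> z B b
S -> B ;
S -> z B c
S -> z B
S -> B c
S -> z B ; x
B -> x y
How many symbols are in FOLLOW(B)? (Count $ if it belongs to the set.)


S is the start symbol and does not occur in any rule body, so FOLLOW(S) = {$}.
Examining every occurrence of B in a rule body:
  S -> z B b : B is followed by terminal 'b' -> add 'b'
  S -> B ; : B is followed by terminal ';' -> add ';'
  S -> z B c : B is followed by terminal 'c' -> add 'c'
  S -> z B : B is at the right end -> add FOLLOW(S) = {$}
  S -> B c : B is followed by terminal 'c' -> add 'c' (already in the set)
  S -> z B ; x : B is followed by terminal ';' -> add ';' (already in the set)
  B -> x y : B does not occur in the body -> contributes nothing
FOLLOW(B) = {;, b, c, $}
Count: 4

4


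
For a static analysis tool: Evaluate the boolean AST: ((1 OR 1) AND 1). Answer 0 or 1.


Step 1: Evaluate inner node
  1 OR 1 = 1
Step 2: Evaluate root node
  1 AND 1 = 1

1


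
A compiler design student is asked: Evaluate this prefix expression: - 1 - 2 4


Parsing prefix expression: - 1 - 2 4
Step 1: Innermost operation '- 2 4'
  2 - 4 = -2
Step 2: Outer operation '- 1 [-2]'
  1 - -2 = 3

3


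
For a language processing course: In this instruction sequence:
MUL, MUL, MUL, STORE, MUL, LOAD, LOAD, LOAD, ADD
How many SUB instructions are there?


Scanning instruction sequence for SUB:
  Position 1: MUL
  Position 2: MUL
  Position 3: MUL
  Position 4: STORE
  Position 5: MUL
  Position 6: LOAD
  Position 7: LOAD
  Position 8: LOAD
  Position 9: ADD
Matches at positions: []
Total SUB count: 0

0


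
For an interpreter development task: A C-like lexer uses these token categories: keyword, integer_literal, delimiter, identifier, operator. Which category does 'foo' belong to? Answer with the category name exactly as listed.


Token: 'foo'
Checking categories:
  identifier: YES
  integer_literal: no
  operator: no
  keyword: no
  delimiter: no
Category: identifier

identifier


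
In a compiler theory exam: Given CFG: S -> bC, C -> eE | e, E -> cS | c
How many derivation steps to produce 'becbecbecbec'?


Grammar: S -> bC, C -> eE | e, E -> cS | c
Deriving 'becbecbecbec':
Step 1: S -> bC => bC
Step 2: C -> eE => beE
Step 3: E -> cS => becS
Step 4: S -> bC => becbC
Step 5: C -> eE => becbeE
Step 6: E -> cS => becbecS
Step 7: S -> bC => becbecbC
Step 8: C -> eE => becbecbeE
Step 9: E -> cS => becbecbecS
Step 10: S -> bC => becbecbecbC
Step 11: C -> eE => becbecbecbeE
Step 12: E -> c => becbecbecbec
Total derivation steps: 12

12


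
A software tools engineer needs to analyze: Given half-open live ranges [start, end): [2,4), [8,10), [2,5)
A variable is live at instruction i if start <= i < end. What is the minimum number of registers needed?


Live ranges:
  Var0: [2, 4)
  Var1: [8, 10)
  Var2: [2, 5)
Sweep-line events (position, delta, active):
  pos=2 start -> active=1
  pos=2 start -> active=2
  pos=4 end -> active=1
  pos=5 end -> active=0
  pos=8 start -> active=1
  pos=10 end -> active=0
Maximum simultaneous active: 2
Minimum registers needed: 2

2


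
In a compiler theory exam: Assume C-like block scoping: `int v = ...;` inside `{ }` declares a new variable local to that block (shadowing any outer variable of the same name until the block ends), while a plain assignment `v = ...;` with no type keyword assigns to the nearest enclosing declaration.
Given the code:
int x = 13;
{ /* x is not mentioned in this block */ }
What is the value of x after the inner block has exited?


Analyzing scoping rules:
Outer scope: declares x = 13
Inner block: x is neither redeclared nor assigned -> unchanged
After the block -> 13
Result: 13

13


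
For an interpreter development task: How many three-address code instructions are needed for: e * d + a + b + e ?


Expression: e * d + a + b + e
Generating three-address code (respecting * over +/- precedence):
  Instruction 1: t1 = e * d
  Instruction 2: t2 = t1 + a
  Instruction 3: t3 = t2 + b
  Instruction 4: t4 = t3 + e
Total instructions: 4

4


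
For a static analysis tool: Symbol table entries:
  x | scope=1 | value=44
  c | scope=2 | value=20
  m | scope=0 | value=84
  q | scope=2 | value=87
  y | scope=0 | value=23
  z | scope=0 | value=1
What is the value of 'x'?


Searching symbol table for 'x':
  x | scope=1 | value=44 <- MATCH
  c | scope=2 | value=20
  m | scope=0 | value=84
  q | scope=2 | value=87
  y | scope=0 | value=23
  z | scope=0 | value=1
Found 'x' at scope 1 with value 44

44


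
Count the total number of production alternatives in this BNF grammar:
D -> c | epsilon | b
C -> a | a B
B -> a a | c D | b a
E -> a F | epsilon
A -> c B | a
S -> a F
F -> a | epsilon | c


Counting alternatives per rule:
  D: 3 alternative(s)
  C: 2 alternative(s)
  B: 3 alternative(s)
  E: 2 alternative(s)
  A: 2 alternative(s)
  S: 1 alternative(s)
  F: 3 alternative(s)
Sum: 3 + 2 + 3 + 2 + 2 + 1 + 3 = 16

16


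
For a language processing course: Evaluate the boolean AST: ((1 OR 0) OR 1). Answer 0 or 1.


Step 1: Evaluate inner node
  1 OR 0 = 1
Step 2: Evaluate root node
  1 OR 1 = 1

1


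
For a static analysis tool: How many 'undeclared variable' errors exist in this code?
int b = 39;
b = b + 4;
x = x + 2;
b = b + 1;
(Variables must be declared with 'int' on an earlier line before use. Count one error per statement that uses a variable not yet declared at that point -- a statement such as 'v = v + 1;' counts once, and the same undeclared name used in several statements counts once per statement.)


Scanning code line by line:
  Line 1: declare 'b' -> declared = ['b']
  Line 2: use 'b' -> OK (declared)
  Line 3: use 'x' -> ERROR (undeclared)
  Line 4: use 'b' -> OK (declared)
Total undeclared variable errors: 1

1


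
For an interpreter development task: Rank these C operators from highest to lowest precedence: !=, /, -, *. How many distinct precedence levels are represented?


Looking up precedence for each operator:
  != -> precedence 3
  / -> precedence 6
  - -> precedence 5
  * -> precedence 6
Sorted highest to lowest: /, *, -, !=
Distinct precedence values: [6, 5, 3]
Number of distinct levels: 3

3


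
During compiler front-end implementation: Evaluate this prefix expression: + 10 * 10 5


Parsing prefix expression: + 10 * 10 5
Step 1: Innermost operation '* 10 5'
  10 * 5 = 50
Step 2: Outer operation '+ 10 [50]'
  10 + 50 = 60

60


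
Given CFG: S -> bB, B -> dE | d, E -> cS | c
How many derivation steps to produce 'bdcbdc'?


Grammar: S -> bB, B -> dE | d, E -> cS | c
Deriving 'bdcbdc':
Step 1: S -> bB => bB
Step 2: B -> dE => bdE
Step 3: E -> cS => bdcS
Step 4: S -> bB => bdcbB
Step 5: B -> dE => bdcbdE
Step 6: E -> c => bdcbdc
Total derivation steps: 6

6


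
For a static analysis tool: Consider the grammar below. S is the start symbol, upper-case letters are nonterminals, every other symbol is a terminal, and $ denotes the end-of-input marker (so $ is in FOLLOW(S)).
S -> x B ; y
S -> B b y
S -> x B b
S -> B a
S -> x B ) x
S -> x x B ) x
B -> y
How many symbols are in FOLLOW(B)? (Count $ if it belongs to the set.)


S is the start symbol and does not occur in any rule body, so FOLLOW(S) = {$}.
Examining every occurrence of B in a rule body:
  S -> x B ; y : B is followed by terminal ';' -> add ';'
  S -> B b y : B is followed by terminal 'b' -> add 'b'
  S -> x B b : B is followed by terminal 'b' -> add 'b' (already in the set)
  S -> B a : B is followed by terminal 'a' -> add 'a'
  S -> x B ) x : B is followed by terminal ')' -> add ')'
  S -> x x B ) x : B is followed by terminal ')' -> add ')' (already in the set)
  B -> y : B does not occur in the body -> contributes nothing
FOLLOW(B) = {), ;, a, b}
Count: 4

4


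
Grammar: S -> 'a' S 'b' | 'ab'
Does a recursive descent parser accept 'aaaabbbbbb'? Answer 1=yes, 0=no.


Grammar accepts strings of the form a^n b^n (n >= 1)
Word: 'aaaabbbbbb'
Counting: 4 a's and 6 b's
Check: 4 == 6? No
Mismatch: a-count != b-count
Rejected

0


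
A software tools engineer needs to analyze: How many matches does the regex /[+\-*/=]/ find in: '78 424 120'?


Pattern: /[+\-*/=]/ (operators)
Input: '78 424 120'
Scanning for matches:
Total matches: 0

0


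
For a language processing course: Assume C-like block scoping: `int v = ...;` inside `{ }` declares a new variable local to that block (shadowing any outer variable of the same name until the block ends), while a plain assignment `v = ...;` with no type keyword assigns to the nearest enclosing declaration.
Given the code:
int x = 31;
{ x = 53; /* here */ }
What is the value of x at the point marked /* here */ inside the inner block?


Analyzing scoping rules:
Outer scope: declares x = 31
Inner block: 'x = 53;' has no type keyword, so it is an assignment to the outer x (no shadowing)
Inside the block, after the assignment -> 53
Result: 53

53


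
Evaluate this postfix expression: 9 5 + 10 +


Processing tokens left to right:
Push 9, Push 5
Pop 9 and 5, compute 9 + 5 = 14, push 14
Push 10
Pop 14 and 10, compute 14 + 10 = 24, push 24
Stack result: 24

24


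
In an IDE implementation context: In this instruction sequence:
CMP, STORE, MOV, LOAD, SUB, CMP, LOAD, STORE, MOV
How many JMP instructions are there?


Scanning instruction sequence for JMP:
  Position 1: CMP
  Position 2: STORE
  Position 3: MOV
  Position 4: LOAD
  Position 5: SUB
  Position 6: CMP
  Position 7: LOAD
  Position 8: STORE
  Position 9: MOV
Matches at positions: []
Total JMP count: 0

0


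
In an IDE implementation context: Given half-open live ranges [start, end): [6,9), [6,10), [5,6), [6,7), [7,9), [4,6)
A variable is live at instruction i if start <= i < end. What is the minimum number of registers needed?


Live ranges:
  Var0: [6, 9)
  Var1: [6, 10)
  Var2: [5, 6)
  Var3: [6, 7)
  Var4: [7, 9)
  Var5: [4, 6)
Sweep-line events (position, delta, active):
  pos=4 start -> active=1
  pos=5 start -> active=2
  pos=6 end -> active=1
  pos=6 end -> active=0
  pos=6 start -> active=1
  pos=6 start -> active=2
  pos=6 start -> active=3
  pos=7 end -> active=2
  pos=7 start -> active=3
  pos=9 end -> active=2
  pos=9 end -> active=1
  pos=10 end -> active=0
Maximum simultaneous active: 3
Minimum registers needed: 3

3


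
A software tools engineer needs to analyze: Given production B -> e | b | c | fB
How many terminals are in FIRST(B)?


Production: B -> e | b | c | fB
Examining each alternative for leading terminals:
  B -> e : first terminal = 'e'
  B -> b : first terminal = 'b'
  B -> c : first terminal = 'c'
  B -> fB : first terminal = 'f'
FIRST(B) = {b, c, e, f}
Count: 4

4


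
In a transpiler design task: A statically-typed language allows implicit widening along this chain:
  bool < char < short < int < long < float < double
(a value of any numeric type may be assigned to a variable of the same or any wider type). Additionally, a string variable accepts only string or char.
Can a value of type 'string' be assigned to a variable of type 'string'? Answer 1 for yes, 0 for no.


Target variable type: string
Source value type: string
Rule: string accepts only {string, char}
  source 'string' in {string, char}? Yes
Result: 1

1


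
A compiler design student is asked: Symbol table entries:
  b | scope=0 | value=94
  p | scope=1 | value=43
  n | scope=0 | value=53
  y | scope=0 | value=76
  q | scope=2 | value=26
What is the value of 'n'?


Searching symbol table for 'n':
  b | scope=0 | value=94
  p | scope=1 | value=43
  n | scope=0 | value=53 <- MATCH
  y | scope=0 | value=76
  q | scope=2 | value=26
Found 'n' at scope 0 with value 53

53


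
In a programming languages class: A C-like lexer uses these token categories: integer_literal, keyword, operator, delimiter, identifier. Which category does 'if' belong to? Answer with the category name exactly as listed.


Token: 'if'
Checking categories:
  identifier: no
  integer_literal: no
  operator: no
  keyword: YES
  delimiter: no
Category: keyword

keyword


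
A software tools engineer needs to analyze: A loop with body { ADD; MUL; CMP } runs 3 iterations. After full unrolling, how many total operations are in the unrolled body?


Loop body operations: ADD, MUL, CMP (3 ops per iteration)
Unrolling 3 iterations:
  Iteration 1: ADD, MUL, CMP (3 ops)
  Iteration 2: ADD, MUL, CMP (3 ops)
  Iteration 3: ADD, MUL, CMP (3 ops)
Total: 3 iterations * 3 ops/iter = 9 operations

9


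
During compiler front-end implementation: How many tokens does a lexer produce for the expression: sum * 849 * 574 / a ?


Scanning 'sum * 849 * 574 / a'
Token 1: 'sum' -> identifier
Token 2: '*' -> operator
Token 3: '849' -> integer_literal
Token 4: '*' -> operator
Token 5: '574' -> integer_literal
Token 6: '/' -> operator
Token 7: 'a' -> identifier
Total tokens: 7

7


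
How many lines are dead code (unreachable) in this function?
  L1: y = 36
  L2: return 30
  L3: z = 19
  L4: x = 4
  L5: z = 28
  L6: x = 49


Analyzing control flow:
  L1: reachable (before return)
  L2: reachable (return statement)
  L3: DEAD (after return at L2)
  L4: DEAD (after return at L2)
  L5: DEAD (after return at L2)
  L6: DEAD (after return at L2)
Return at L2, total lines = 6
Dead lines: L3 through L6
Count: 4

4


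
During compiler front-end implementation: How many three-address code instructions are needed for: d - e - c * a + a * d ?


Expression: d - e - c * a + a * d
Generating three-address code (respecting * over +/- precedence):
  Instruction 1: t1 = c * a
  Instruction 2: t2 = a * d
  Instruction 3: t3 = d - e
  Instruction 4: t4 = t3 - t1
  Instruction 5: t5 = t4 + t2
Total instructions: 5

5


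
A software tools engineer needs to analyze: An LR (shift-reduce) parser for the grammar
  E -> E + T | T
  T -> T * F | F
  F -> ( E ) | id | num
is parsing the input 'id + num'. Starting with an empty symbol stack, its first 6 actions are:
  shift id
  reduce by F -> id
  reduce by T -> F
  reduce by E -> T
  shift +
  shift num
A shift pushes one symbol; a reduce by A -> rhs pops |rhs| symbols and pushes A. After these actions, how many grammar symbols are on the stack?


Tracking the symbol stack through each action:
  Action 1: shift 'id' : push -> stack = [id] (size 1)
  Action 2: reduce by F -> id : pop 1, push F -> stack = [F] (size 1)
  Action 3: reduce by T -> F : pop 1, push T -> stack = [T] (size 1)
  Action 4: reduce by E -> T : pop 1, push E -> stack = [E] (size 1)
  Action 5: shift '+' : push -> stack = [E, +] (size 2)
  Action 6: shift 'num' : push -> stack = [E, +, num] (size 3)
Final stack size: 3

3


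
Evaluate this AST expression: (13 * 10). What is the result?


Expression: (13 * 10)
Evaluating step by step:
  13 * 10 = 130
Result: 130

130


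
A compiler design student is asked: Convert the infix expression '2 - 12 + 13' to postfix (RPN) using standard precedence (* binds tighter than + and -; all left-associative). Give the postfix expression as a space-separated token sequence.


Applying the shunting-yard algorithm:
  Operand 2 -> output
  Push '-' onto operator stack -> op-stack: [-]
  Operand 12 -> output
  See '+' (prec 1); top '-' (prec 1) >= it -> pop '-' to output
  Push '+' onto operator stack -> op-stack: [+]
  Operand 13 -> output
  End of input: pop '+' to output
Postfix result: 2 12 - 13 +

2 12 - 13 +


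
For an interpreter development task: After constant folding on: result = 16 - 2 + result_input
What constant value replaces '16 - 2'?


Identifying constant sub-expression:
  Original: result = 16 - 2 + result_input
  16 and 2 are both compile-time constants
  Evaluating: 16 - 2 = 14
  After folding: result = 14 + result_input

14


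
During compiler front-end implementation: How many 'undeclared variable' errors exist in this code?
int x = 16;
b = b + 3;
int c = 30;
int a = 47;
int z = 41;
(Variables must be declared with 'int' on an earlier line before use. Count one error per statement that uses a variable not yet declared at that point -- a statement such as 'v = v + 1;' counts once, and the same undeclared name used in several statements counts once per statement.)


Scanning code line by line:
  Line 1: declare 'x' -> declared = ['x']
  Line 2: use 'b' -> ERROR (undeclared)
  Line 3: declare 'c' -> declared = ['c', 'x']
  Line 4: declare 'a' -> declared = ['a', 'c', 'x']
  Line 5: declare 'z' -> declared = ['a', 'c', 'x', 'z']
Total undeclared variable errors: 1

1


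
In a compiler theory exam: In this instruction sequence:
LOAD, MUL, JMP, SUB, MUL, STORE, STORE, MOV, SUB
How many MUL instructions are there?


Scanning instruction sequence for MUL:
  Position 1: LOAD
  Position 2: MUL <- MATCH
  Position 3: JMP
  Position 4: SUB
  Position 5: MUL <- MATCH
  Position 6: STORE
  Position 7: STORE
  Position 8: MOV
  Position 9: SUB
Matches at positions: [2, 5]
Total MUL count: 2

2


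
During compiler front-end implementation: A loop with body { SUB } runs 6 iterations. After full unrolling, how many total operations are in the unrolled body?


Loop body operations: SUB (1 op per iteration)
Unrolling 6 iterations:
  Iteration 1: SUB (1 ops)
  Iteration 2: SUB (1 ops)
  Iteration 3: SUB (1 ops)
  Iteration 4: SUB (1 ops)
  Iteration 5: SUB (1 ops)
  Iteration 6: SUB (1 ops)
Total: 6 iterations * 1 ops/iter = 6 operations

6


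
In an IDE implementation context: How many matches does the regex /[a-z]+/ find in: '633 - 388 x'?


Pattern: /[a-z]+/ (identifiers)
Input: '633 - 388 x'
Scanning for matches:
  Match 1: 'x'
Total matches: 1

1


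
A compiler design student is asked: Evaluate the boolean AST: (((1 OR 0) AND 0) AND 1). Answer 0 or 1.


Step 1: Evaluate inner node
  1 OR 0 = 1
Step 2: Evaluate next node
  1 AND 0 = 0
Step 3: Evaluate root node
  0 AND 1 = 0

0


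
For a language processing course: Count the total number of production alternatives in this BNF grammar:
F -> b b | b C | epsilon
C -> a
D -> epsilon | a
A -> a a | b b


Counting alternatives per rule:
  F: 3 alternative(s)
  C: 1 alternative(s)
  D: 2 alternative(s)
  A: 2 alternative(s)
Sum: 3 + 1 + 2 + 2 = 8

8


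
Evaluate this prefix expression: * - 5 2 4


Parsing prefix expression: * - 5 2 4
Step 1: Innermost operation '- 5 2'
  5 - 2 = 3
Step 2: Outer operation '* [3] 4'
  3 * 4 = 12

12


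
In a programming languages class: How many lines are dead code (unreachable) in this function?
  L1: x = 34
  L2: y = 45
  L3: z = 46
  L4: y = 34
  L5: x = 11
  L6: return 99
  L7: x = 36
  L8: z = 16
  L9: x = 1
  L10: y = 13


Analyzing control flow:
  L1: reachable (before return)
  L2: reachable (before return)
  L3: reachable (before return)
  L4: reachable (before return)
  L5: reachable (before return)
  L6: reachable (return statement)
  L7: DEAD (after return at L6)
  L8: DEAD (after return at L6)
  L9: DEAD (after return at L6)
  L10: DEAD (after return at L6)
Return at L6, total lines = 10
Dead lines: L7 through L10
Count: 4

4


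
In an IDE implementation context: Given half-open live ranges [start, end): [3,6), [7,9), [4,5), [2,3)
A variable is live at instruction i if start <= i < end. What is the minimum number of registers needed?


Live ranges:
  Var0: [3, 6)
  Var1: [7, 9)
  Var2: [4, 5)
  Var3: [2, 3)
Sweep-line events (position, delta, active):
  pos=2 start -> active=1
  pos=3 end -> active=0
  pos=3 start -> active=1
  pos=4 start -> active=2
  pos=5 end -> active=1
  pos=6 end -> active=0
  pos=7 start -> active=1
  pos=9 end -> active=0
Maximum simultaneous active: 2
Minimum registers needed: 2

2


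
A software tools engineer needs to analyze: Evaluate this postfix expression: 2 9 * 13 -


Processing tokens left to right:
Push 2, Push 9
Pop 2 and 9, compute 2 * 9 = 18, push 18
Push 13
Pop 18 and 13, compute 18 - 13 = 5, push 5
Stack result: 5

5


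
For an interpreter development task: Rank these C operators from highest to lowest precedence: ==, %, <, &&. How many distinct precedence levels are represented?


Looking up precedence for each operator:
  == -> precedence 3
  % -> precedence 6
  < -> precedence 4
  && -> precedence 2
Sorted highest to lowest: %, <, ==, &&
Distinct precedence values: [6, 4, 3, 2]
Number of distinct levels: 4

4


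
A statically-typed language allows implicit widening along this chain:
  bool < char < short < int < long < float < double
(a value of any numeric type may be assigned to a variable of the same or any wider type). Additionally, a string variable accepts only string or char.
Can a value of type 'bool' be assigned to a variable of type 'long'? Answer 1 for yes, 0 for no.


Target variable type: long
Source value type: bool
Numeric ranks: bool=0, long=4
Widening allowed iff rank(source) <= rank(target): 0 <= 4? Yes
Result: 1

1


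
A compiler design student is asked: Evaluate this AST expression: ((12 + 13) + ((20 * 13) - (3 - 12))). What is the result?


Expression: ((12 + 13) + ((20 * 13) - (3 - 12)))
Evaluating step by step:
  12 + 13 = 25
  20 * 13 = 260
  3 - 12 = -9
  260 - -9 = 269
  25 + 269 = 294
Result: 294

294


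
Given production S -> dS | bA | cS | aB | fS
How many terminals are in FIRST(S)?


Production: S -> dS | bA | cS | aB | fS
Examining each alternative for leading terminals:
  S -> dS : first terminal = 'd'
  S -> bA : first terminal = 'b'
  S -> cS : first terminal = 'c'
  S -> aB : first terminal = 'a'
  S -> fS : first terminal = 'f'
FIRST(S) = {a, b, c, d, f}
Count: 5

5


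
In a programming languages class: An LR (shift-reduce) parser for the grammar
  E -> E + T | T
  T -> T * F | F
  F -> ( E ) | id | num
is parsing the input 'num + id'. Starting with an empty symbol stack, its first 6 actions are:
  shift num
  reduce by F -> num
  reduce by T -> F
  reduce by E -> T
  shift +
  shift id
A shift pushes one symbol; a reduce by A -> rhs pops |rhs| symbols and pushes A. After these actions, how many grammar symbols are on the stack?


Tracking the symbol stack through each action:
  Action 1: shift 'num' : push -> stack = [num] (size 1)
  Action 2: reduce by F -> num : pop 1, push F -> stack = [F] (size 1)
  Action 3: reduce by T -> F : pop 1, push T -> stack = [T] (size 1)
  Action 4: reduce by E -> T : pop 1, push E -> stack = [E] (size 1)
  Action 5: shift '+' : push -> stack = [E, +] (size 2)
  Action 6: shift 'id' : push -> stack = [E, +, id] (size 3)
Final stack size: 3

3


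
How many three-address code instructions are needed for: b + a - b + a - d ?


Expression: b + a - b + a - d
Generating three-address code (respecting * over +/- precedence):
  Instruction 1: t1 = b + a
  Instruction 2: t2 = t1 - b
  Instruction 3: t3 = t2 + a
  Instruction 4: t4 = t3 - d
Total instructions: 4

4


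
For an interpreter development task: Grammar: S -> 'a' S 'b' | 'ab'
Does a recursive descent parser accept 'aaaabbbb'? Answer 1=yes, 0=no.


Grammar accepts strings of the form a^n b^n (n >= 1)
Word: 'aaaabbbb'
Counting: 4 a's and 4 b's
Check: 4 == 4? Yes
Derivation (S -> aSb applied 3 time(s), then S -> ab): S => aSb => aaSbb => aaaSbbb => aaaabbbb
Accepted

1


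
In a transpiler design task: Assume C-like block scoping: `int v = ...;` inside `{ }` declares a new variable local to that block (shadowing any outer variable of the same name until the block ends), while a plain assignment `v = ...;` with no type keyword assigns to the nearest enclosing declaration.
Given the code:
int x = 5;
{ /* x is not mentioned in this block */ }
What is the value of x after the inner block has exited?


Analyzing scoping rules:
Outer scope: declares x = 5
Inner block: x is neither redeclared nor assigned -> unchanged
After the block -> 5
Result: 5

5


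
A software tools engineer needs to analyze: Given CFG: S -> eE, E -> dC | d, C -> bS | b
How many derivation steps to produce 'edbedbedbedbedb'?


Grammar: S -> eE, E -> dC | d, C -> bS | b
Deriving 'edbedbedbedbedb':
Step 1: S -> eE => eE
Step 2: E -> dC => edC
Step 3: C -> bS => edbS
Step 4: S -> eE => edbeE
Step 5: E -> dC => edbedC
Step 6: C -> bS => edbedbS
Step 7: S -> eE => edbedbeE
Step 8: E -> dC => edbedbedC
Step 9: C -> bS => edbedbedbS
Step 10: S -> eE => edbedbedbeE
Step 11: E -> dC => edbedbedbedC
Step 12: C -> bS => edbedbedbedbS
Step 13: S -> eE => edbedbedbedbeE
Step 14: E -> dC => edbedbedbedbedC
Step 15: C -> b => edbedbedbedbedb
Total derivation steps: 15

15


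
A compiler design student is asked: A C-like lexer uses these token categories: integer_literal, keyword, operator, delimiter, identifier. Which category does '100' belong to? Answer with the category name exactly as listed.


Token: '100'
Checking categories:
  identifier: no
  integer_literal: YES
  operator: no
  keyword: no
  delimiter: no
Category: integer_literal

integer_literal


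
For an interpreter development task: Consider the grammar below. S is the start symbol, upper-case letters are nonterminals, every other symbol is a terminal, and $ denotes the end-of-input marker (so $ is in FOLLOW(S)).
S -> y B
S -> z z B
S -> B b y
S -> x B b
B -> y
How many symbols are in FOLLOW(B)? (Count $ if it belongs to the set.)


S is the start symbol and does not occur in any rule body, so FOLLOW(S) = {$}.
Examining every occurrence of B in a rule body:
  S -> y B : B is at the right end -> add FOLLOW(S) = {$}
  S -> z z B : B is at the right end -> add FOLLOW(S) = {$} (already in the set)
  S -> B b y : B is followed by terminal 'b' -> add 'b'
  S -> x B b : B is followed by terminal 'b' -> add 'b' (already in the set)
  B -> y : B does not occur in the body -> contributes nothing
FOLLOW(B) = {b, $}
Count: 2

2


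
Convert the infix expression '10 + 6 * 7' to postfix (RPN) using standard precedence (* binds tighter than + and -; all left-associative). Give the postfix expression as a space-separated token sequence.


Applying the shunting-yard algorithm:
  Operand 10 -> output
  Push '+' onto operator stack -> op-stack: [+]
  Operand 6 -> output
  Push '*' onto operator stack -> op-stack: [+, *]
  Operand 7 -> output
  End of input: pop '*' to output
  End of input: pop '+' to output
Postfix result: 10 6 7 * +

10 6 7 * +


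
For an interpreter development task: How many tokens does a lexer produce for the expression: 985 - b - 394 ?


Scanning '985 - b - 394'
Token 1: '985' -> integer_literal
Token 2: '-' -> operator
Token 3: 'b' -> identifier
Token 4: '-' -> operator
Token 5: '394' -> integer_literal
Total tokens: 5

5


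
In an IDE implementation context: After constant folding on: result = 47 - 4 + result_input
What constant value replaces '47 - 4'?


Identifying constant sub-expression:
  Original: result = 47 - 4 + result_input
  47 and 4 are both compile-time constants
  Evaluating: 47 - 4 = 43
  After folding: result = 43 + result_input

43


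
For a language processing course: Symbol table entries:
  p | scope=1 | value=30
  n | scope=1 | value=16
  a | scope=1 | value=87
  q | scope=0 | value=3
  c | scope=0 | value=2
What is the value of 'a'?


Searching symbol table for 'a':
  p | scope=1 | value=30
  n | scope=1 | value=16
  a | scope=1 | value=87 <- MATCH
  q | scope=0 | value=3
  c | scope=0 | value=2
Found 'a' at scope 1 with value 87

87


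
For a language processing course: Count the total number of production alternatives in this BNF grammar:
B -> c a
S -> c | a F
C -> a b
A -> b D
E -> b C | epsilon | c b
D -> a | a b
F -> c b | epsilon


Counting alternatives per rule:
  B: 1 alternative(s)
  S: 2 alternative(s)
  C: 1 alternative(s)
  A: 1 alternative(s)
  E: 3 alternative(s)
  D: 2 alternative(s)
  F: 2 alternative(s)
Sum: 1 + 2 + 1 + 1 + 3 + 2 + 2 = 12

12


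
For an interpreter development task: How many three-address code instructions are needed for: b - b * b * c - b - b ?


Expression: b - b * b * c - b - b
Generating three-address code (respecting * over +/- precedence):
  Instruction 1: t1 = b * b
  Instruction 2: t2 = t1 * c
  Instruction 3: t3 = b - t2
  Instruction 4: t4 = t3 - b
  Instruction 5: t5 = t4 - b
Total instructions: 5

5


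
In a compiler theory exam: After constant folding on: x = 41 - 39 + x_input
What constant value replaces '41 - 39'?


Identifying constant sub-expression:
  Original: x = 41 - 39 + x_input
  41 and 39 are both compile-time constants
  Evaluating: 41 - 39 = 2
  After folding: x = 2 + x_input

2


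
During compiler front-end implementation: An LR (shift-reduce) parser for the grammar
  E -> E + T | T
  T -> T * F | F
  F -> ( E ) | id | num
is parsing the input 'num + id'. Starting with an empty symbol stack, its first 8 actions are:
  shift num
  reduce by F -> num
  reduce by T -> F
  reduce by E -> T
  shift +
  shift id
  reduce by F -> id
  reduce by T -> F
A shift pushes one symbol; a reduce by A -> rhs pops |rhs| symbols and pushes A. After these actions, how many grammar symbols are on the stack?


Tracking the symbol stack through each action:
  Action 1: shift 'num' : push -> stack = [num] (size 1)
  Action 2: reduce by F -> num : pop 1, push F -> stack = [F] (size 1)
  Action 3: reduce by T -> F : pop 1, push T -> stack = [T] (size 1)
  Action 4: reduce by E -> T : pop 1, push E -> stack = [E] (size 1)
  Action 5: shift '+' : push -> stack = [E, +] (size 2)
  Action 6: shift 'id' : push -> stack = [E, +, id] (size 3)
  Action 7: reduce by F -> id : pop 1, push F -> stack = [E, +, F] (size 3)
  Action 8: reduce by T -> F : pop 1, push T -> stack = [E, +, T] (size 3)
Final stack size: 3

3
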